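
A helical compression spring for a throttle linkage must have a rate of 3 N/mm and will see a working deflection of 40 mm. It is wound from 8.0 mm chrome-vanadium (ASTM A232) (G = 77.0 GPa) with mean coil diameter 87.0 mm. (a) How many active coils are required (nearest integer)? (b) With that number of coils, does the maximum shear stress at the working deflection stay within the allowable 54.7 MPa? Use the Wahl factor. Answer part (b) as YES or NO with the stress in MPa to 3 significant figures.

(a) 20 coils; (b) NO, τ_max = 58.7 MPa

N_a = Gd⁴/(8D³k) = (77.0×10³)(8.0⁴)/(8·87.0³·3) = 19.96 → N_a = 20
Actual rate k = Gd⁴/(8D³·20) = 2.9935 N/mm
Working load F = kδ = 2.9935·40 = 119.74 N
C = 87.0/8.0 = 10.8750; K_W = (4C−1)/(4C−4)+0.615/C = 1.1325
τ_max = K_W·8FD/(πd³) = 1.1325·51.811 = 58.676 MPa
τ_max > 54.7 MPa → exceeds allowable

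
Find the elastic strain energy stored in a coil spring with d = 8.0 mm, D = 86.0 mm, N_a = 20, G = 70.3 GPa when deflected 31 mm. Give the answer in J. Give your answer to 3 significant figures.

1.36 J

k = Gd⁴/(8D³N_a) = (70.3×10³)(8.0⁴)/(8·86.0³·20) = 2.8294 N/mm
U = ½kδ² = 0.5 × 2.8294 × 31² = 1359.5 N·mm = 1.3595 J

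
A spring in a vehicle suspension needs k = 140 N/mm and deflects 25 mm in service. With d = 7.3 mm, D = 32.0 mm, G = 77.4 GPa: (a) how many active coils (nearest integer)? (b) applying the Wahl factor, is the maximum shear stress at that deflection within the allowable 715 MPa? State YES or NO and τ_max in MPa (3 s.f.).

N_a = Gd⁴/(8D³k) = (77.4×10³)(7.3⁴)/(8·32.0³·140) = 5.989 → N_a = 6
Actual rate k = Gd⁴/(8D³·6) = 139.75 N/mm
Working load F = kδ = 139.75·25 = 3493.7 N
C = 32.0/7.3 = 4.3836; K_W = (4C−1)/(4C−4)+0.615/C = 1.3620
τ_max = K_W·8FD/(πd³) = 1.3620·731.82 = 996.7 MPa
τ_max > 715 MPa → exceeds allowable

(a) 6 coils; (b) NO, τ_max = 997 MPa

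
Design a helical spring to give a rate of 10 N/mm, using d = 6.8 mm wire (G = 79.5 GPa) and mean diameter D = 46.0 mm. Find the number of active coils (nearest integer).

22

N_a = Gd⁴/(8D³k) = (79.5×10³ × 6.8⁴)/(8 × 46.0³ × 10)
    = 1.69982e+08 / 7.78688e+06 = 21.83 → 22 coils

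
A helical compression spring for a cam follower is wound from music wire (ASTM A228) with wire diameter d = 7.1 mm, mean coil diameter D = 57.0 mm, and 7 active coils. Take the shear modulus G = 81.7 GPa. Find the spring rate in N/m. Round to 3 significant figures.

20000 N/m

k = Gd⁴/(8D³N_a) = (81.7×10³ × 7.1⁴) / (8 × 57.0³ × 7)
  = 2.07613e+08 / 1.03708e+07 = 20.019 N/mm = 20019 N/m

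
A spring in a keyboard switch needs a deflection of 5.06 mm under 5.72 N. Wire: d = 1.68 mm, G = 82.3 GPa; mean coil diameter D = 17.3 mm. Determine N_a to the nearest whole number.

14

Required rate k = F/δ = 5.72/5.06 = 1.1304 N/mm
N_a = Gd⁴/(8D³k) = (82.3×10³ × 1.68⁴)/(8 × 17.3³ × 1.1304)
    = 655597 / 46824.6 = 14 → 14 coils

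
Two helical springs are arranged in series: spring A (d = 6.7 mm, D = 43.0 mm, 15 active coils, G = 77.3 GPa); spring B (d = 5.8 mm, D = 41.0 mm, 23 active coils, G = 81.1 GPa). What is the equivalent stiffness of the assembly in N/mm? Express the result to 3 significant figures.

5.01 N/mm

k_A = Gd⁴/(8D³N_a) = (77.3×10³)(6.7⁴)/(8·43.0³·15) = 16.326 N/mm
k_B = Gd⁴/(8D³N_a) = (81.1×10³)(5.8⁴)/(8·41.0³·23) = 7.2371 N/mm
Series: 1/k_eq = 1/16.326 + 1/7.2371 = 0.19943; k_eq = 5.0144 N/mm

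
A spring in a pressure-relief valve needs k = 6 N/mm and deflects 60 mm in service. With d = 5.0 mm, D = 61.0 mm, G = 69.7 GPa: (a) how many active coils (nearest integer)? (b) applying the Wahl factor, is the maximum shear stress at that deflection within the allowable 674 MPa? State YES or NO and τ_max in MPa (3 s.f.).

N_a = Gd⁴/(8D³k) = (69.7×10³)(5.0⁴)/(8·61.0³·6) = 3.998 → N_a = 4
Actual rate k = Gd⁴/(8D³·4) = 5.9975 N/mm
Working load F = kδ = 5.9975·60 = 359.85 N
C = 61.0/5.0 = 12.2000; K_W = (4C−1)/(4C−4)+0.615/C = 1.1174
τ_max = K_W·8FD/(πd³) = 1.1174·447.18 = 499.67 MPa
τ_max ≤ 674 MPa → acceptable

(a) 4 coils; (b) YES, τ_max = 500 MPa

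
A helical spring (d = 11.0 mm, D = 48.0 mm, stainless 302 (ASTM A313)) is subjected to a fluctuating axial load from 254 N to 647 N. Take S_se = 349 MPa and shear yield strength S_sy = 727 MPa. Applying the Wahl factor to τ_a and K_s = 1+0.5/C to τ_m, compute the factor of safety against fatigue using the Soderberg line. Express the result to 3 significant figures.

C = D/d = 48.0/11.0 = 4.3636; K_W = (4C−1)/(4C−4)+0.615/C = 1.3639; K_s = 1+0.5/C = 1.1146
F_a = (F_max−F_min)/2 = 196.5 N; F_m = (F_max+F_min)/2 = 450.5 N
τ_a = K_W·8F_aD/(πd³) = 1.3639 × 18.045 = 24.612 MPa
τ_m = K_s·8F_mD/(πd³) = 1.1146 × 41.371 = 46.112 MPa
Soderberg: 1/n_f = τ_a/S_se + τ_m/S_sy = 24.612/349 + 46.112/727 = 0.07052 + 0.06343 = 0.13395
n_f = 1/0.13395 = 7.465

7.47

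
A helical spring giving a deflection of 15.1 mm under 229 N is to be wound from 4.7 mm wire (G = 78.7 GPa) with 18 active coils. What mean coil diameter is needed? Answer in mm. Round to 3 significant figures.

26.0 mm

Required rate k = F/δ = 229/15.1 = 15.166 N/mm
D = (Gd⁴/(8N_a·k))^(1/3) = (78.7×10³·4.7⁴/(8·18·15.166))^(1/3)
  = (17585.1)^(1/3) = 26.0045 mm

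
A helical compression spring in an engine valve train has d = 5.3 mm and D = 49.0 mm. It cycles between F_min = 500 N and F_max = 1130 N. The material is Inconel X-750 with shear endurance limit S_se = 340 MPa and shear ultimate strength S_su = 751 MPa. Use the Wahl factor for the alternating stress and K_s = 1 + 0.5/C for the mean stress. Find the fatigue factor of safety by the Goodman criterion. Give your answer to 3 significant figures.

C = D/d = 49.0/5.3 = 9.2453; K_W = (4C−1)/(4C−4)+0.615/C = 1.1575; K_s = 1+0.5/C = 1.0541
F_a = (F_max−F_min)/2 = 315 N; F_m = (F_max+F_min)/2 = 815 N
τ_a = K_W·8F_aD/(πd³) = 1.1575 × 264.01 = 305.59 MPa
τ_m = K_s·8F_mD/(πd³) = 1.0541 × 683.07 = 720.01 MPa
Goodman: 1/n_f = τ_a/S_se + τ_m/S_su = 305.59/340 + 720.01/751 = 0.89878 + 0.95874 = 1.8575
n_f = 1/1.8575 = 0.5384

0.538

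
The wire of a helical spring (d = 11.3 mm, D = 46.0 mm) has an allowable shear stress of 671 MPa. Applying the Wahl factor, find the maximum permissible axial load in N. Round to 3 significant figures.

5920 N

C = D/d = 46.0/11.3 = 4.0708
K_W = (4C−1)/(4C−4) + 0.615/C = 15.283/12.283 + 0.1511 = 1.3953
τ_max = K·8FD/(πd³) → F_max = τ_allow·πd³/(8DK)
F_max = 671·π·11.3³/(8·46.0·1.3953) = 3.0416e+06/513.47 = 5923.6 N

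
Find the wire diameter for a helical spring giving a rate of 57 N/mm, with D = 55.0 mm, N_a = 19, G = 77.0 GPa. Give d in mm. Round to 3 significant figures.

d = (8D³N_a·k / G)^(1/4) = (8·55.0³·19·57 / (77.0×10³))^0.25
  = (18720)^0.25 = 11.6971 mm

11.7 mm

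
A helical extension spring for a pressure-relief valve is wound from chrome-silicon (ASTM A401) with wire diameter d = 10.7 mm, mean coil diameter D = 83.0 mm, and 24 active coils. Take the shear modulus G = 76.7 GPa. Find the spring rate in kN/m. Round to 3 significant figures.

9.16 kN/m

k = Gd⁴/(8D³N_a) = (76.7×10³ × 10.7⁴) / (8 × 83.0³ × 24)
  = 1.00538e+09 / 1.09783e+08 = 9.1579 N/mm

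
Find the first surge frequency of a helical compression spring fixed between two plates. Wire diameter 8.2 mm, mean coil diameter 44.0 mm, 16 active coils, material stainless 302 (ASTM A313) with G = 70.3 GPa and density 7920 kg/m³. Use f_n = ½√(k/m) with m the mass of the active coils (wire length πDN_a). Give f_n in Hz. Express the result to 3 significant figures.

k = Gd⁴/(8D³N_a) = (70.3×10³)(8.2⁴)/(8·44.0³·16) = 29.15 N/mm = 29150 N/m
Wire length L = πDN_a = π·44.0·16 = 2211.7 mm
m = ρ·(πd²/4)·L = 7920 × 52.81×10⁻⁶ m² × 2.2117 m = 0.92505 kg
f_n = ½√(k/m) = 0.5·√(29150/0.92505) = 0.5·√(31512) = 88.758 Hz

88.8 Hz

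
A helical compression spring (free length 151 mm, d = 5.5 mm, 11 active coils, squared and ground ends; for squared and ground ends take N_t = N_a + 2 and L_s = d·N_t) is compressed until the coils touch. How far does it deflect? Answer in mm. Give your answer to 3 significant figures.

79.5 mm

N_t = 13; L_s = 5.5·13 = 71.5 mm
δ_solid = L₀ − L_s = 151 − 71.5 = 79.5 mm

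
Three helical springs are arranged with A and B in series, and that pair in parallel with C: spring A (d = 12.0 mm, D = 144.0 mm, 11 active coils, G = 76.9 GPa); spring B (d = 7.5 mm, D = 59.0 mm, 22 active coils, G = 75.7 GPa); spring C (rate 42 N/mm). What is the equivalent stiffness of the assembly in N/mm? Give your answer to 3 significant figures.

45.2 N/mm

k_A = Gd⁴/(8D³N_a) = (76.9×10³)(12.0⁴)/(8·144.0³·11) = 6.0685 N/mm
k_B = Gd⁴/(8D³N_a) = (75.7×10³)(7.5⁴)/(8·59.0³·22) = 6.6263 N/mm
Springs A,B series: k_AB = 1/(1/6.0685+1/6.6263) = 3.1676 N/mm; parallel with C: k_eq = 3.1676+42 = 45.168 N/mm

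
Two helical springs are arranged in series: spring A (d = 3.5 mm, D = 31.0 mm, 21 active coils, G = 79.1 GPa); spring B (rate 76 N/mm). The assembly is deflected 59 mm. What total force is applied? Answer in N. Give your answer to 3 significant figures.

k_A = Gd⁴/(8D³N_a) = (79.1×10³)(3.5⁴)/(8·31.0³·21) = 2.3717 N/mm
Series: 1/k_eq = 1/2.3717 + 1/76 = 0.4348; k_eq = 2.2999 N/mm
F = k_eq·δ = 2.2999·59 = 135.69 N

136 N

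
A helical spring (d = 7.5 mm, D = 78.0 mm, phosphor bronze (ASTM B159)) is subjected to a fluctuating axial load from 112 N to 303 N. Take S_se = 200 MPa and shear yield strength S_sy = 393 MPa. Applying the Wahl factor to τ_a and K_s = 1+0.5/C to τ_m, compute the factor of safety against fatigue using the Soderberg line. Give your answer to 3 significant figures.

1.94

C = D/d = 78.0/7.5 = 10.4000; K_W = (4C−1)/(4C−4)+0.615/C = 1.1389; K_s = 1+0.5/C = 1.0481
F_a = (F_max−F_min)/2 = 95.5 N; F_m = (F_max+F_min)/2 = 207.5 N
τ_a = K_W·8F_aD/(πd³) = 1.1389 × 44.963 = 51.209 MPa
τ_m = K_s·8F_mD/(πd³) = 1.0481 × 97.694 = 102.39 MPa
Soderberg: 1/n_f = τ_a/S_se + τ_m/S_sy = 51.209/200 + 102.39/393 = 0.25605 + 0.26054 = 0.51658
n_f = 1/0.51658 = 1.936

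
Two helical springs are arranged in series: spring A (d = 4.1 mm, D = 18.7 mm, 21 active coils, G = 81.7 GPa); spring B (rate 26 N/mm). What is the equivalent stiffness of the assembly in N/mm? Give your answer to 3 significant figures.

k_A = Gd⁴/(8D³N_a) = (81.7×10³)(4.1⁴)/(8·18.7³·21) = 21.015 N/mm
Series: 1/k_eq = 1/21.015 + 1/26 = 0.086047; k_eq = 11.622 N/mm

11.6 N/mm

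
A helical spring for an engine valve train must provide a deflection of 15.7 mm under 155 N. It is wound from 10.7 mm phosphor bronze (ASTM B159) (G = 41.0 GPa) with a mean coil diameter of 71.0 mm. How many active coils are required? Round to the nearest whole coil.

19

Required rate k = F/δ = 155/15.7 = 9.8726 N/mm
N_a = Gd⁴/(8D³k) = (41.0×10³ × 10.7⁴)/(8 × 71.0³ × 9.8726)
    = 5.37426e+08 / 2.82681e+07 = 19.01 → 19 coils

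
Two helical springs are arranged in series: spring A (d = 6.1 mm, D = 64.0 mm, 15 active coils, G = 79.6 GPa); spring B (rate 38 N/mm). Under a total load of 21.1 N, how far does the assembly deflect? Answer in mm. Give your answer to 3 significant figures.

6.58 mm

k_A = Gd⁴/(8D³N_a) = (79.6×10³)(6.1⁴)/(8·64.0³·15) = 3.5036 N/mm
Series: 1/k_eq = 1/3.5036 + 1/38 = 0.31174; k_eq = 3.2078 N/mm
δ = F/k_eq = 21.1/3.2078 = 6.5777 mm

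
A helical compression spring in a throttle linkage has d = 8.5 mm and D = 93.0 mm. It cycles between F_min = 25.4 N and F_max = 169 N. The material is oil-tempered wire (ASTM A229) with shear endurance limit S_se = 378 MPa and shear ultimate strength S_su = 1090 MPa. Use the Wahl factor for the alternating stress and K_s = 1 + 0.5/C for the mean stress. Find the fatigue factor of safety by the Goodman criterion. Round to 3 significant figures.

C = D/d = 93.0/8.5 = 10.9412; K_W = (4C−1)/(4C−4)+0.615/C = 1.1317; K_s = 1+0.5/C = 1.0457
F_a = (F_max−F_min)/2 = 71.8 N; F_m = (F_max+F_min)/2 = 97.2 N
τ_a = K_W·8F_aD/(πd³) = 1.1317 × 27.688 = 31.333 MPa
τ_m = K_s·8F_mD/(πd³) = 1.0457 × 37.483 = 39.196 MPa
Goodman: 1/n_f = τ_a/S_se + τ_m/S_su = 31.333/378 + 39.196/1090 = 0.08289 + 0.03596 = 0.11885
n_f = 1/0.11885 = 8.414

8.41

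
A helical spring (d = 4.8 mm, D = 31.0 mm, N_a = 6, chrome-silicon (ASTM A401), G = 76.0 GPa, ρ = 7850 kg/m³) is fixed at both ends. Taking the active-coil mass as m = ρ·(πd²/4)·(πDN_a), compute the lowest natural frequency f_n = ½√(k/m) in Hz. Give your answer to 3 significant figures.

292 Hz

k = Gd⁴/(8D³N_a) = (76.0×10³)(4.8⁴)/(8·31.0³·6) = 28.213 N/mm = 28213 N/m
Wire length L = πDN_a = π·31.0·6 = 584.34 mm
m = ρ·(πd²/4)·L = 7850 × 18.096×10⁻⁶ m² × 0.58434 m = 0.083005 kg
f_n = ½√(k/m) = 0.5·√(28213/0.083005) = 0.5·√(3.399e+05) = 291.5 Hz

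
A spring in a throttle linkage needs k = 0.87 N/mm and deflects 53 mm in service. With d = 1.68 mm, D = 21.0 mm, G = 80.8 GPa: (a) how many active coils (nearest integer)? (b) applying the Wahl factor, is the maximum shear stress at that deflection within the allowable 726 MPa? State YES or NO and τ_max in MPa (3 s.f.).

N_a = Gd⁴/(8D³k) = (80.8×10³)(1.68⁴)/(8·21.0³·0.87) = 9.986 → N_a = 10
Actual rate k = Gd⁴/(8D³·10) = 0.86876 N/mm
Working load F = kδ = 0.86876·53 = 46.044 N
C = 21.0/1.68 = 12.5000; K_W = (4C−1)/(4C−4)+0.615/C = 1.1144
τ_max = K_W·8FD/(πd³) = 1.1144·519.29 = 578.7 MPa
τ_max ≤ 726 MPa → acceptable

(a) 10 coils; (b) YES, τ_max = 579 MPa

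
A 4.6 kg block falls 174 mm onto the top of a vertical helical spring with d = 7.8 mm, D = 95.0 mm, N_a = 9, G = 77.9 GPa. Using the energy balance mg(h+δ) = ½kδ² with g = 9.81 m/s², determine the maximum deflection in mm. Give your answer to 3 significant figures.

k = Gd⁴/(8D³N_a) = (77.9×10³)(7.8⁴)/(8·95.0³·9) = 4.671 N/mm
W = mg = 4.6 × 9.81 = 45.126 N
½kδ² − Wδ − Wh = 0 → δ = (W + √(W² + 2kWh))/k
δ = (45.126 + √(2036.4 + 73353.1))/4.671 = (45.126 + 274.57)/4.671 = 68.443 mm

68.4 mm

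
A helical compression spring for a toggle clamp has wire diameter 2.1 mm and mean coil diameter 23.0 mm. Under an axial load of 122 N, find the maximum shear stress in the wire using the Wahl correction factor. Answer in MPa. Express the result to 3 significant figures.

Spring index C = D/d = 23.0/2.1 = 10.9524
K_W = (4C−1)/(4C−4) + 0.615/C = 42.810/39.810 + 0.0562 = 1.1315
τ₀ = 8FD/(πd³) = 8·122·23.0/(π·2.1³) = 22448/29.094 = 771.56 MPa
τ_max = K·τ₀ = 1.1315 × 771.56 = 873.03 MPa

873 MPa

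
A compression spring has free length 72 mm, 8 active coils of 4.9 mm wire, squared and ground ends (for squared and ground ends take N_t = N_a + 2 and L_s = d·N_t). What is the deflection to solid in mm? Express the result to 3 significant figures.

N_t = 10; L_s = 4.9·10 = 49 mm
δ_solid = L₀ − L_s = 72 − 49 = 23 mm

23.0 mm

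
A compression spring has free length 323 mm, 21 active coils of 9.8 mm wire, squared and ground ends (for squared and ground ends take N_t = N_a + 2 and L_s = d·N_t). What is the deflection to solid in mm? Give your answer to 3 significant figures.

N_t = 23; L_s = 9.8·23 = 225.4 mm
δ_solid = L₀ − L_s = 323 − 225.4 = 97.6 mm

97.6 mm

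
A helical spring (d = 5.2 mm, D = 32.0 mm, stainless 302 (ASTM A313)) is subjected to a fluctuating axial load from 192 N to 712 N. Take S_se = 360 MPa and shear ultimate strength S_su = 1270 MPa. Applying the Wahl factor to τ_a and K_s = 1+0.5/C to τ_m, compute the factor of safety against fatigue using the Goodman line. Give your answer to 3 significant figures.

1.34

C = D/d = 32.0/5.2 = 6.1538; K_W = (4C−1)/(4C−4)+0.615/C = 1.2455; K_s = 1+0.5/C = 1.0813
F_a = (F_max−F_min)/2 = 260 N; F_m = (F_max+F_min)/2 = 452 N
τ_a = K_W·8F_aD/(πd³) = 1.2455 × 150.68 = 187.66 MPa
τ_m = K_s·8F_mD/(πd³) = 1.0813 × 261.95 = 283.23 MPa
Goodman: 1/n_f = τ_a/S_se + τ_m/S_su = 187.66/360 + 283.23/1270 = 0.52129 + 0.22302 = 0.74431
n_f = 1/0.74431 = 1.344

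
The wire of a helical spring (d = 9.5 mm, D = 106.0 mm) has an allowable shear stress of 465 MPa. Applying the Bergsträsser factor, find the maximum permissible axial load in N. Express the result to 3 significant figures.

C = D/d = 106.0/9.5 = 11.1579
K_B = (4C+2)/(4C−3) = 46.632/41.632 = 1.1201
τ_max = K·8FD/(πd³) → F_max = τ_allow·πd³/(8DK)
F_max = 465·π·9.5³/(8·106.0·1.1201) = 1.2525e+06/949.85 = 1318.6 N

1320 N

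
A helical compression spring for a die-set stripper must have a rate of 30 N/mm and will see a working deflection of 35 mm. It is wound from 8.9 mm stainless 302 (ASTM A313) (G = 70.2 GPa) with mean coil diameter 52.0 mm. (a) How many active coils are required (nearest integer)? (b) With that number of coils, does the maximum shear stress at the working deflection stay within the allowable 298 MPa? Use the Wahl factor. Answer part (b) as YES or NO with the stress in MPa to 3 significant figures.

(a) 13 coils; (b) YES, τ_max = 250 MPa

N_a = Gd⁴/(8D³k) = (70.2×10³)(8.9⁴)/(8·52.0³·30) = 13.05 → N_a = 13
Actual rate k = Gd⁴/(8D³·13) = 30.12 N/mm
Working load F = kδ = 30.12·35 = 1054.2 N
C = 52.0/8.9 = 5.8427; K_W = (4C−1)/(4C−4)+0.615/C = 1.2601
τ_max = K_W·8FD/(πd³) = 1.2601·198.01 = 249.52 MPa
τ_max ≤ 298 MPa → acceptable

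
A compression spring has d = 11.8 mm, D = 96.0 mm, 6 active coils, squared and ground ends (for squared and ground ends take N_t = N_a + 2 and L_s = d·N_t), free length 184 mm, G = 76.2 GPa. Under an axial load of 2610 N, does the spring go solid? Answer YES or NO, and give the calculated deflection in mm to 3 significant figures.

NO, δ = 75.0 mm

k = Gd⁴/(8D³N_a) = (76.2×10³)(11.8⁴)/(8·96.0³·6) = 34.788 N/mm
N_t = 8; L_s = 11.8·8 = 94.4 mm; δ_solid = L₀ − L_s = 184 − 94.4 = 89.6 mm
δ = F/k = 2610/34.788 = 75.026 mm
δ < δ_solid → spring does not go solid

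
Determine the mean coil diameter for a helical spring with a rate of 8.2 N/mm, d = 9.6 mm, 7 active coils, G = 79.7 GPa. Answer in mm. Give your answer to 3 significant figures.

114 mm

D = (Gd⁴/(8N_a·k))^(1/3) = (79.7×10³·9.6⁴/(8·7·8.2))^(1/3)
  = (1.47415e+06)^(1/3) = 113.8100 mm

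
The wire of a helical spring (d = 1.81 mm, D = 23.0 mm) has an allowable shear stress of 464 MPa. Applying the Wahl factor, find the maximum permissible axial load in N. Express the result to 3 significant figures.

42.2 N

C = D/d = 23.0/1.81 = 12.7072
K_W = (4C−1)/(4C−4) + 0.615/C = 49.829/46.829 + 0.0484 = 1.1125
τ_max = K·8FD/(πd³) → F_max = τ_allow·πd³/(8DK)
F_max = 464·π·1.81³/(8·23.0·1.1125) = 8643.8/204.69 = 42.228 N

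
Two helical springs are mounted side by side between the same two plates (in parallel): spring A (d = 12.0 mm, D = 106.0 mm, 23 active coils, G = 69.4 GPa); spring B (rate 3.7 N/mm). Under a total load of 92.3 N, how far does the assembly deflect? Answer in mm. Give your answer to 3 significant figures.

k_A = Gd⁴/(8D³N_a) = (69.4×10³)(12.0⁴)/(8·106.0³·23) = 6.5667 N/mm
Parallel: k_eq = 6.5667 + 3.7 = 10.267 N/mm
δ = F/k_eq = 92.3/10.267 = 8.9902 mm

8.99 mm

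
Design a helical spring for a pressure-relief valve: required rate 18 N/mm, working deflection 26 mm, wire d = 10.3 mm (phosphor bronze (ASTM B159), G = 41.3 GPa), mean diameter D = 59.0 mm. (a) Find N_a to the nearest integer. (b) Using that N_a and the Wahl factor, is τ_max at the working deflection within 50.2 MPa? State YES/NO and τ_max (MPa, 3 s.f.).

(a) 16 coils; (b) NO, τ_max = 80.0 MPa

N_a = Gd⁴/(8D³k) = (41.3×10³)(10.3⁴)/(8·59.0³·18) = 15.72 → N_a = 16
Actual rate k = Gd⁴/(8D³·16) = 17.682 N/mm
Working load F = kδ = 17.682·26 = 459.73 N
C = 59.0/10.3 = 5.7282; K_W = (4C−1)/(4C−4)+0.615/C = 1.2660
τ_max = K_W·8FD/(πd³) = 1.2660·63.21 = 80.023 MPa
τ_max > 50.2 MPa → exceeds allowable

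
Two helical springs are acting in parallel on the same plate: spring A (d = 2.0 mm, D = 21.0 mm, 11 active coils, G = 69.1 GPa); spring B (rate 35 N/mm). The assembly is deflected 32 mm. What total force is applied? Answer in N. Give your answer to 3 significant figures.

1160 N

k_A = Gd⁴/(8D³N_a) = (69.1×10³)(2.0⁴)/(8·21.0³·11) = 1.3566 N/mm
Parallel: k_eq = 1.3566 + 35 = 36.357 N/mm
F = k_eq·δ = 36.357·32 = 1163.4 N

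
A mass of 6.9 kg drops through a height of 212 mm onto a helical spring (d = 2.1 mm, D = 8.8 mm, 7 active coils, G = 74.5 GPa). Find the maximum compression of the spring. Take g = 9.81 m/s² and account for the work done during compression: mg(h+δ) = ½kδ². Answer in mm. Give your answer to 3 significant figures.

29.3 mm

k = Gd⁴/(8D³N_a) = (74.5×10³)(2.1⁴)/(8·8.8³·7) = 37.966 N/mm
W = mg = 6.9 × 9.81 = 67.689 N
½kδ² − Wδ − Wh = 0 → δ = (W + √(W² + 2kWh))/k
δ = (67.689 + √(4581.8 + 1.08964e+06))/37.966 = (67.689 + 1046)/37.966 = 29.335 mm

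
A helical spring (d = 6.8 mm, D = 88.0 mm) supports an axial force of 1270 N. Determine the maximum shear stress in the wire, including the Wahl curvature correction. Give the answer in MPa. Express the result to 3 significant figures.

1000 MPa

Spring index C = D/d = 88.0/6.8 = 12.9412
K_W = (4C−1)/(4C−4) + 0.615/C = 50.765/47.765 + 0.0475 = 1.1103
τ₀ = 8FD/(πd³) = 8·1270·88.0/(π·6.8³) = 894080/987.82 = 905.11 MPa
τ_max = K·τ₀ = 1.1103 × 905.11 = 1005 MPa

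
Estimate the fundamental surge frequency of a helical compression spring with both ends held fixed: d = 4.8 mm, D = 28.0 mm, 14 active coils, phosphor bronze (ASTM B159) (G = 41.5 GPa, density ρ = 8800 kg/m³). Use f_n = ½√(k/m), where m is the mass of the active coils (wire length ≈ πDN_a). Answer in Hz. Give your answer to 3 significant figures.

107 Hz

k = Gd⁴/(8D³N_a) = (41.5×10³)(4.8⁴)/(8·28.0³·14) = 8.9603 N/mm = 8960.3 N/m
Wire length L = πDN_a = π·28.0·14 = 1231.5 mm
m = ρ·(πd²/4)·L = 8800 × 18.096×10⁻⁶ m² × 1.2315 m = 0.19611 kg
f_n = ½√(k/m) = 0.5·√(8960.3/0.19611) = 0.5·√(45691) = 106.88 Hz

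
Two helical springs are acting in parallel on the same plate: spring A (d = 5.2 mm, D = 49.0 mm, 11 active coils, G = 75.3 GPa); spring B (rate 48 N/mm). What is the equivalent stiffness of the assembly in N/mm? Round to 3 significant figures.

k_A = Gd⁴/(8D³N_a) = (75.3×10³)(5.2⁴)/(8·49.0³·11) = 5.3179 N/mm
Parallel: k_eq = 5.3179 + 48 = 53.318 N/mm

53.3 N/mm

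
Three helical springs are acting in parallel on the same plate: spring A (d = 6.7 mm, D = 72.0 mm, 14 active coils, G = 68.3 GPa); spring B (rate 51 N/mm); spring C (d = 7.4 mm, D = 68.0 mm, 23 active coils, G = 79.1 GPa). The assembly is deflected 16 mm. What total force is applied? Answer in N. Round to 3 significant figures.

934 N

k_A = Gd⁴/(8D³N_a) = (68.3×10³)(6.7⁴)/(8·72.0³·14) = 3.2923 N/mm
k_C = Gd⁴/(8D³N_a) = (79.1×10³)(7.4⁴)/(8·68.0³·23) = 4.0998 N/mm
Parallel: k_eq = 3.2923 + 51 + 4.0998 = 58.392 N/mm
F = k_eq·δ = 58.392·16 = 934.27 N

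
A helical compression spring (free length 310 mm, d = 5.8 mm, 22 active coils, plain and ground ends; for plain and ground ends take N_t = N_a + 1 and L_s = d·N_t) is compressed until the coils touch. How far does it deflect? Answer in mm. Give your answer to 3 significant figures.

N_t = 23; L_s = 5.8·23 = 133.4 mm
δ_solid = L₀ − L_s = 310 − 133.4 = 176.6 mm

177 mm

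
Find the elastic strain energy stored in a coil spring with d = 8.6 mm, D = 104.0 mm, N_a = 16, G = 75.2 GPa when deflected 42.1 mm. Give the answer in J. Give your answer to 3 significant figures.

2.53 J

k = Gd⁴/(8D³N_a) = (75.2×10³)(8.6⁴)/(8·104.0³·16) = 2.8569 N/mm
U = ½kδ² = 0.5 × 2.8569 × 42.1² = 2531.8 N·mm = 2.5318 J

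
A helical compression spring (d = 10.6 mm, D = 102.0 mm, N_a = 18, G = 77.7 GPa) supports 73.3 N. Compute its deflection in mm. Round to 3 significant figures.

11.4 mm

k = Gd⁴/(8D³N_a) = (77.7×10³)(10.6⁴)/(8·102.0³·18) = 6.4192 N/mm
δ = F/k = 73.3 / 6.4192 = 11.419 mm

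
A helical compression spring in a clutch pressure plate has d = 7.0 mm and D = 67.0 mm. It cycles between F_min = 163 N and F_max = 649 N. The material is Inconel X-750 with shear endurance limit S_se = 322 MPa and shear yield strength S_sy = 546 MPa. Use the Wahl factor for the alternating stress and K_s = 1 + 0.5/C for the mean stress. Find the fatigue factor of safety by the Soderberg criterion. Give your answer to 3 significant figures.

C = D/d = 67.0/7.0 = 9.5714; K_W = (4C−1)/(4C−4)+0.615/C = 1.1518; K_s = 1+0.5/C = 1.0522
F_a = (F_max−F_min)/2 = 243 N; F_m = (F_max+F_min)/2 = 406 N
τ_a = K_W·8F_aD/(πd³) = 1.1518 × 120.87 = 139.22 MPa
τ_m = K_s·8F_mD/(πd³) = 1.0522 × 201.95 = 212.5 MPa
Soderberg: 1/n_f = τ_a/S_se + τ_m/S_sy = 139.22/322 + 212.5/546 = 0.43235 + 0.38920 = 0.82154
n_f = 1/0.82154 = 1.217

1.22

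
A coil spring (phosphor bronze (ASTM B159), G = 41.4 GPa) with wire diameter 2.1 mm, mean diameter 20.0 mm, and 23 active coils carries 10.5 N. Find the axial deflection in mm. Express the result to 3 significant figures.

k = Gd⁴/(8D³N_a) = (41.4×10³)(2.1⁴)/(8·20.0³·23) = 0.54698 N/mm
δ = F/k = 10.5 / 0.54698 = 19.196 mm

19.2 mm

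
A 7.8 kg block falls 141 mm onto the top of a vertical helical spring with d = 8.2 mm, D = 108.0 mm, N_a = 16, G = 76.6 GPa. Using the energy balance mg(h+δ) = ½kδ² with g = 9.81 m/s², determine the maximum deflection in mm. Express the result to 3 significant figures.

142 mm

k = Gd⁴/(8D³N_a) = (76.6×10³)(8.2⁴)/(8·108.0³·16) = 2.1478 N/mm
W = mg = 7.8 × 9.81 = 76.518 N
½kδ² − Wδ − Wh = 0 → δ = (W + √(W² + 2kWh))/k
δ = (76.518 + √(5855 + 46346.4))/2.1478 = (76.518 + 228.48)/2.1478 = 142 mm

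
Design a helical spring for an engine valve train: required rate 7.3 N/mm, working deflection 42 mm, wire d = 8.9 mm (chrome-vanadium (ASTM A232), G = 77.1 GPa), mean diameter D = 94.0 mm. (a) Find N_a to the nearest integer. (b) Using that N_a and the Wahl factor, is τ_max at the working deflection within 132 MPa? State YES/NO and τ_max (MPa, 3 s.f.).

(a) 10 coils; (b) YES, τ_max = 118 MPa

N_a = Gd⁴/(8D³k) = (77.1×10³)(8.9⁴)/(8·94.0³·7.3) = 9.973 → N_a = 10
Actual rate k = Gd⁴/(8D³·10) = 7.2802 N/mm
Working load F = kδ = 7.2802·42 = 305.77 N
C = 94.0/8.9 = 10.5618; K_W = (4C−1)/(4C−4)+0.615/C = 1.1367
τ_max = K_W·8FD/(πd³) = 1.1367·103.82 = 118.01 MPa
τ_max ≤ 132 MPa → acceptable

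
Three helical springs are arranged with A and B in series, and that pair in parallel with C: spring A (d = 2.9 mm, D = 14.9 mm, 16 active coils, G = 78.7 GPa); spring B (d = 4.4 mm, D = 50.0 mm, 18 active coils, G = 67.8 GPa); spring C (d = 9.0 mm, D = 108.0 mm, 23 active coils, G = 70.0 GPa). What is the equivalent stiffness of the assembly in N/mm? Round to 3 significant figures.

k_A = Gd⁴/(8D³N_a) = (78.7×10³)(2.9⁴)/(8·14.9³·16) = 13.146 N/mm
k_B = Gd⁴/(8D³N_a) = (67.8×10³)(4.4⁴)/(8·50.0³·18) = 1.4118 N/mm
k_C = Gd⁴/(8D³N_a) = (70.0×10³)(9.0⁴)/(8·108.0³·23) = 1.9814 N/mm
Springs A,B series: k_AB = 1/(1/13.146+1/1.4118) = 1.2749 N/mm; parallel with C: k_eq = 1.2749+1.9814 = 3.2563 N/mm

3.26 N/mm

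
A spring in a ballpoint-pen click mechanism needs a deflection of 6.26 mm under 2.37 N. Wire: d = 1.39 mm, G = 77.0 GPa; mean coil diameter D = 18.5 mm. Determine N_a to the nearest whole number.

15

Required rate k = F/δ = 2.37/6.26 = 0.37859 N/mm
N_a = Gd⁴/(8D³k) = (77.0×10³ × 1.39⁴)/(8 × 18.5³ × 0.37859)
    = 287442 / 19176.9 = 14.99 → 15 coils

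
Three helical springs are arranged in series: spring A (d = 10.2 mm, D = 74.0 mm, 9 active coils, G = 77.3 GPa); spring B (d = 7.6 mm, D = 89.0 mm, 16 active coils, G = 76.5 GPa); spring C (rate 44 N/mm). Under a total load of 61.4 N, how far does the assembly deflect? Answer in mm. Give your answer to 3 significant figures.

25.2 mm

k_A = Gd⁴/(8D³N_a) = (77.3×10³)(10.2⁴)/(8·74.0³·9) = 28.678 N/mm
k_B = Gd⁴/(8D³N_a) = (76.5×10³)(7.6⁴)/(8·89.0³·16) = 2.8284 N/mm
Series: 1/k_eq = 1/28.678 + 1/2.8284 + 1/44 = 0.41116; k_eq = 2.4322 N/mm
δ = F/k_eq = 61.4/2.4322 = 25.245 mm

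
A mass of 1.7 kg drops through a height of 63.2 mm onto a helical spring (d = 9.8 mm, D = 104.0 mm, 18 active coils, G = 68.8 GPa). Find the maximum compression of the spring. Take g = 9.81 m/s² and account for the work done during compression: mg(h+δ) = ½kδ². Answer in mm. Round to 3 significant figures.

k = Gd⁴/(8D³N_a) = (68.8×10³)(9.8⁴)/(8·104.0³·18) = 3.9177 N/mm
W = mg = 1.7 × 9.81 = 16.677 N
½kδ² − Wδ − Wh = 0 → δ = (W + √(W² + 2kWh))/k
δ = (16.677 + √(278.12 + 8258.39))/3.9177 = (16.677 + 92.393)/3.9177 = 27.84 mm

27.8 mm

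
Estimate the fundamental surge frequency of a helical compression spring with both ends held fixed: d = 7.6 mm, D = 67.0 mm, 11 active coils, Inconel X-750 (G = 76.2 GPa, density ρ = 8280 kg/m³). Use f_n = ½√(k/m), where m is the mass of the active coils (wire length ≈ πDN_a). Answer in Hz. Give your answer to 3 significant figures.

52.5 Hz

k = Gd⁴/(8D³N_a) = (76.2×10³)(7.6⁴)/(8·67.0³·11) = 9.6051 N/mm = 9605.1 N/m
Wire length L = πDN_a = π·67.0·11 = 2315.4 mm
m = ρ·(πd²/4)·L = 8280 × 45.365×10⁻⁶ m² × 2.3154 m = 0.86969 kg
f_n = ½√(k/m) = 0.5·√(9605.1/0.86969) = 0.5·√(11044) = 52.546 Hz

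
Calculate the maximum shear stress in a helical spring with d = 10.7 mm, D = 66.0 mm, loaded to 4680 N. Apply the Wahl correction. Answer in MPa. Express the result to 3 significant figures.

Spring index C = D/d = 66.0/10.7 = 6.1682
K_W = (4C−1)/(4C−4) + 0.615/C = 23.673/20.673 + 0.0997 = 1.2448
τ₀ = 8FD/(πd³) = 8·4680·66.0/(π·10.7³) = 2.47104e+06/3848.6 = 642.06 MPa
τ_max = K·τ₀ = 1.2448 × 642.06 = 799.26 MPa

799 MPa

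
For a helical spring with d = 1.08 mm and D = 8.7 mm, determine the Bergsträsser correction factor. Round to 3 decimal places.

1.171

C = D/d = 8.7/1.08 = 8.0556
K_B = (4C+2)/(4C−3) = 34.222/29.222 = 1.1711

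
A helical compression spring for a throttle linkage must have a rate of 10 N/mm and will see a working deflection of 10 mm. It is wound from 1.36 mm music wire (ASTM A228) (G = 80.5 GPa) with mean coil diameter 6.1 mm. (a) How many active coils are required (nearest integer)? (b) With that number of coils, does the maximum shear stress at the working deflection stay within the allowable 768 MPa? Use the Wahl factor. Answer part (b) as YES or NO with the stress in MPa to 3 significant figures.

(a) 15 coils; (b) NO, τ_max = 844 MPa

N_a = Gd⁴/(8D³k) = (80.5×10³)(1.36⁴)/(8·6.1³·10) = 15.17 → N_a = 15
Actual rate k = Gd⁴/(8D³·15) = 10.111 N/mm
Working load F = kδ = 10.111·10 = 101.11 N
C = 6.1/1.36 = 4.4853; K_W = (4C−1)/(4C−4)+0.615/C = 1.3523
τ_max = K_W·8FD/(πd³) = 1.3523·624.36 = 844.32 MPa
τ_max > 768 MPa → exceeds allowable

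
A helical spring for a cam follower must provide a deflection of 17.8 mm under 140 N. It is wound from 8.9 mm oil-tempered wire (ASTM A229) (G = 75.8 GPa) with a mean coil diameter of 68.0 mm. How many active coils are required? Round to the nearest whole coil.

24

Required rate k = F/δ = 140/17.8 = 7.8652 N/mm
N_a = Gd⁴/(8D³k) = (75.8×10³ × 8.9⁴)/(8 × 68.0³ × 7.8652)
    = 4.75586e+08 / 1.97845e+07 = 24.04 → 24 coils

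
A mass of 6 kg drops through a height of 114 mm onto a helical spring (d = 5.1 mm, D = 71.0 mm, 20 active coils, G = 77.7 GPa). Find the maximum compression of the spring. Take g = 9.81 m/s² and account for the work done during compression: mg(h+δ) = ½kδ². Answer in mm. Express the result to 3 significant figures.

201 mm

k = Gd⁴/(8D³N_a) = (77.7×10³)(5.1⁴)/(8·71.0³·20) = 0.91792 N/mm
W = mg = 6 × 9.81 = 58.86 N
½kδ² − Wδ − Wh = 0 → δ = (W + √(W² + 2kWh))/k
δ = (58.86 + √(3464.5 + 12318.6))/0.91792 = (58.86 + 125.63)/0.91792 = 200.99 mm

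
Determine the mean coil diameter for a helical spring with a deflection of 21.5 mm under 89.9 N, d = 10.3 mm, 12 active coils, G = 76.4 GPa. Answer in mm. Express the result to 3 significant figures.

Required rate k = F/δ = 89.9/21.5 = 4.1814 N/mm
D = (Gd⁴/(8N_a·k))^(1/3) = (76.4×10³·10.3⁴/(8·12·4.1814))^(1/3)
  = (2.14215e+06)^(1/3) = 128.9090 mm

129 mm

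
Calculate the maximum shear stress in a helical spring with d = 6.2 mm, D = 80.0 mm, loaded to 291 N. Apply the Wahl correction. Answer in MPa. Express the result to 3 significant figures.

276 MPa

Spring index C = D/d = 80.0/6.2 = 12.9032
K_W = (4C−1)/(4C−4) + 0.615/C = 50.613/47.613 + 0.0477 = 1.1107
τ₀ = 8FD/(πd³) = 8·291·80.0/(π·6.2³) = 186240/748.73 = 248.74 MPa
τ_max = K·τ₀ = 1.1107 × 248.74 = 276.27 MPa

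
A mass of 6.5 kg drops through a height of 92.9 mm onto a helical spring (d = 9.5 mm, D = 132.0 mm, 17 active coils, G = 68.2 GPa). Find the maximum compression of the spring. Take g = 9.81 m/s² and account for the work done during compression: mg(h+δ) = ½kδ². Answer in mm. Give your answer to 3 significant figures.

k = Gd⁴/(8D³N_a) = (68.2×10³)(9.5⁴)/(8·132.0³·17) = 1.7759 N/mm
W = mg = 6.5 × 9.81 = 63.765 N
½kδ² − Wδ − Wh = 0 → δ = (W + √(W² + 2kWh))/k
δ = (63.765 + √(4066 + 21040))/1.7759 = (63.765 + 158.45)/1.7759 = 125.13 mm

125 mm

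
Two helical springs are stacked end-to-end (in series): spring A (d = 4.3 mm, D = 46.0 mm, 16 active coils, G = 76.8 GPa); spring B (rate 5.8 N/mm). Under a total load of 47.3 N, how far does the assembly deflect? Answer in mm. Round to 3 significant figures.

30.6 mm

k_A = Gd⁴/(8D³N_a) = (76.8×10³)(4.3⁴)/(8·46.0³·16) = 2.1074 N/mm
Series: 1/k_eq = 1/2.1074 + 1/5.8 = 0.64693; k_eq = 1.5458 N/mm
δ = F/k_eq = 47.3/1.5458 = 30.6 mm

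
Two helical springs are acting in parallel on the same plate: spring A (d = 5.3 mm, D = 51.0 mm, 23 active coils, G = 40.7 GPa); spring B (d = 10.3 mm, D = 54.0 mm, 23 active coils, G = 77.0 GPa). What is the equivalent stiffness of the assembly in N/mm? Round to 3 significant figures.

31.2 N/mm

k_A = Gd⁴/(8D³N_a) = (40.7×10³)(5.3⁴)/(8·51.0³·23) = 1.3157 N/mm
k_B = Gd⁴/(8D³N_a) = (77.0×10³)(10.3⁴)/(8·54.0³·23) = 29.912 N/mm
Parallel: k_eq = 1.3157 + 29.912 = 31.227 N/mm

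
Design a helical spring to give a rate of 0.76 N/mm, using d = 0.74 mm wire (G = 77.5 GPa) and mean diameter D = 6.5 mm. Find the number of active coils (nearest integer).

N_a = Gd⁴/(8D³k) = (77.5×10³ × 0.74⁴)/(8 × 6.5³ × 0.76)
    = 23239.6 / 1669.72 = 13.92 → 14 coils

14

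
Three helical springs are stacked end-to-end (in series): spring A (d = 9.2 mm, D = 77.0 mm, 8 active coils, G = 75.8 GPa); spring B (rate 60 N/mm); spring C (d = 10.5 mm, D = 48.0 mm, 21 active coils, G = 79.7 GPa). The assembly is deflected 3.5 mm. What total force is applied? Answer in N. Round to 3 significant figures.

k_A = Gd⁴/(8D³N_a) = (75.8×10³)(9.2⁴)/(8·77.0³·8) = 18.585 N/mm
k_C = Gd⁴/(8D³N_a) = (79.7×10³)(10.5⁴)/(8·48.0³·21) = 52.141 N/mm
Series: 1/k_eq = 1/18.585 + 1/60 + 1/52.141 = 0.089651; k_eq = 11.154 N/mm
F = k_eq·δ = 11.154·3.5 = 39.04 N

39.0 N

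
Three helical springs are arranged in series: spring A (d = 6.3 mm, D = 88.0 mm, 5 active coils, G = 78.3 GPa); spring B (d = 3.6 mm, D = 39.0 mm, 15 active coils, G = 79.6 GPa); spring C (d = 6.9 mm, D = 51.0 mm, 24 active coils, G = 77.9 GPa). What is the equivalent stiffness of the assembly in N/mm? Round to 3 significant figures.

1.11 N/mm

k_A = Gd⁴/(8D³N_a) = (78.3×10³)(6.3⁴)/(8·88.0³·5) = 4.525 N/mm
k_B = Gd⁴/(8D³N_a) = (79.6×10³)(3.6⁴)/(8·39.0³·15) = 1.8782 N/mm
k_C = Gd⁴/(8D³N_a) = (77.9×10³)(6.9⁴)/(8·51.0³·24) = 6.933 N/mm
Series: 1/k_eq = 1/4.525 + 1/1.8782 + 1/6.933 = 0.89765; k_eq = 1.114 N/mm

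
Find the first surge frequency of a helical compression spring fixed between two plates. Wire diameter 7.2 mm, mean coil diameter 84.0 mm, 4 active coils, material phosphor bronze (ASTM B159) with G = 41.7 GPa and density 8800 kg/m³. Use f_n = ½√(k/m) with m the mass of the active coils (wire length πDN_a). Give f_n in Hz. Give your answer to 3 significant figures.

62.5 Hz

k = Gd⁴/(8D³N_a) = (41.7×10³)(7.2⁴)/(8·84.0³·4) = 5.9085 N/mm = 5908.5 N/m
Wire length L = πDN_a = π·84.0·4 = 1055.6 mm
m = ρ·(πd²/4)·L = 8800 × 40.715×10⁻⁶ m² × 1.0556 m = 0.3782 kg
f_n = ½√(k/m) = 0.5·√(5908.5/0.3782) = 0.5·√(15623) = 62.495 Hz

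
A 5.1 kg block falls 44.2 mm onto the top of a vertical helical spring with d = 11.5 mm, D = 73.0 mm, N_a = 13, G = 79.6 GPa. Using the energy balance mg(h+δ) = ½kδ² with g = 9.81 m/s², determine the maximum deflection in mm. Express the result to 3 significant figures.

12.9 mm

k = Gd⁴/(8D³N_a) = (79.6×10³)(11.5⁴)/(8·73.0³·13) = 34.411 N/mm
W = mg = 5.1 × 9.81 = 50.031 N
½kδ² − Wδ − Wh = 0 → δ = (W + √(W² + 2kWh))/k
δ = (50.031 + √(2503.1 + 152193))/34.411 = (50.031 + 393.31)/34.411 = 12.884 mm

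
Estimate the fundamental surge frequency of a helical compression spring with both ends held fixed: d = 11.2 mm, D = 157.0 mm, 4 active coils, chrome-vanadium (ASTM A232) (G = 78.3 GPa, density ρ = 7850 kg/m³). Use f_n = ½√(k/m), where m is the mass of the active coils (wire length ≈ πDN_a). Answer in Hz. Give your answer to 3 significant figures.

k = Gd⁴/(8D³N_a) = (78.3×10³)(11.2⁴)/(8·157.0³·4) = 9.9491 N/mm = 9949.1 N/m
Wire length L = πDN_a = π·157.0·4 = 1972.9 mm
m = ρ·(πd²/4)·L = 7850 × 98.52×10⁻⁶ m² × 1.9729 m = 1.5258 kg
f_n = ½√(k/m) = 0.5·√(9949.1/1.5258) = 0.5·√(6520.5) = 40.375 Hz

40.4 Hz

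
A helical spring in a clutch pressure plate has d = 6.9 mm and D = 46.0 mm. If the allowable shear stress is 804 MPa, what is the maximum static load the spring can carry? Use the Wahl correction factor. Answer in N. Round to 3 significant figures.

1840 N

C = D/d = 46.0/6.9 = 6.6667
K_W = (4C−1)/(4C−4) + 0.615/C = 25.667/22.667 + 0.0923 = 1.2246
τ_max = K·8FD/(πd³) → F_max = τ_allow·πd³/(8DK)
F_max = 804·π·6.9³/(8·46.0·1.2246) = 8.2976e+05/450.65 = 1841.2 N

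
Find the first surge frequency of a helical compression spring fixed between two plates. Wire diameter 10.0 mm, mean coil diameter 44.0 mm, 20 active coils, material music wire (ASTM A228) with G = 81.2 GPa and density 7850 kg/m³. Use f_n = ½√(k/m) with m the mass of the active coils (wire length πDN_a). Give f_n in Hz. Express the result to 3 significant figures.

k = Gd⁴/(8D³N_a) = (81.2×10³)(10.0⁴)/(8·44.0³·20) = 59.577 N/mm = 59577 N/m
Wire length L = πDN_a = π·44.0·20 = 2764.6 mm
m = ρ·(πd²/4)·L = 7850 × 78.54×10⁻⁶ m² × 2.7646 m = 1.7045 kg
f_n = ½√(k/m) = 0.5·√(59577/1.7045) = 0.5·√(34953) = 93.479 Hz

93.5 Hz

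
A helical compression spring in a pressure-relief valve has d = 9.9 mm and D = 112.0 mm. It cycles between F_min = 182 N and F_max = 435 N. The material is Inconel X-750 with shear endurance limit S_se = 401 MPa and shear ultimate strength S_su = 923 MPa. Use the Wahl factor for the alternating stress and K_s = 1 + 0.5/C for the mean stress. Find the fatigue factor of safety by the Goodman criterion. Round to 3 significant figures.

4.83

C = D/d = 112.0/9.9 = 11.3131; K_W = (4C−1)/(4C−4)+0.615/C = 1.1271; K_s = 1+0.5/C = 1.0442
F_a = (F_max−F_min)/2 = 126.5 N; F_m = (F_max+F_min)/2 = 308.5 N
τ_a = K_W·8F_aD/(πd³) = 1.1271 × 37.183 = 41.908 MPa
τ_m = K_s·8F_mD/(πd³) = 1.0442 × 90.679 = 94.687 MPa
Goodman: 1/n_f = τ_a/S_se + τ_m/S_su = 41.908/401 + 94.687/923 = 0.10451 + 0.10259 = 0.2071
n_f = 1/0.2071 = 4.829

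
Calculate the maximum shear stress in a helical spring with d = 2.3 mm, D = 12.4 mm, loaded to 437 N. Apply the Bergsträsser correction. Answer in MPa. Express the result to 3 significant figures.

Spring index C = D/d = 12.4/2.3 = 5.3913
K_B = (4C+2)/(4C−3) = 23.565/18.565 = 1.2693
τ₀ = 8FD/(πd³) = 8·437·12.4/(π·2.3³) = 43350.4/38.224 = 1134.1 MPa
τ_max = K·τ₀ = 1.2693 × 1134.1 = 1439.6 MPa

1440 MPa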